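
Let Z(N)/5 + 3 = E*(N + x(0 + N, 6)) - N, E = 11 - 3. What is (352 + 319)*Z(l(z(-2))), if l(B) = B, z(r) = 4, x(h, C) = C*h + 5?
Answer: 862235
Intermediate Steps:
x(h, C) = 5 + C*h
E = 8
Z(N) = 185 + 275*N (Z(N) = -15 + 5*(8*(N + (5 + 6*(0 + N))) - N) = -15 + 5*(8*(N + (5 + 6*N)) - N) = -15 + 5*(8*(5 + 7*N) - N) = -15 + 5*((40 + 56*N) - N) = -15 + 5*(40 + 55*N) = -15 + (200 + 275*N) = 185 + 275*N)
(352 + 319)*Z(l(z(-2))) = (352 + 319)*(185 + 275*4) = 671*(185 + 1100) = 671*1285 = 862235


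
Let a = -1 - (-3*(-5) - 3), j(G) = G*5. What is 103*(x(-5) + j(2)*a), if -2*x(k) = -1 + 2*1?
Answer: -26883/2 ≈ -13442.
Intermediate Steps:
j(G) = 5*G
x(k) = -½ (x(k) = -(-1 + 2*1)/2 = -(-1 + 2)/2 = -½*1 = -½)
a = -13 (a = -1 - (15 - 3) = -1 - 1*12 = -1 - 12 = -13)
103*(x(-5) + j(2)*a) = 103*(-½ + (5*2)*(-13)) = 103*(-½ + 10*(-13)) = 103*(-½ - 130) = 103*(-261/2) = -26883/2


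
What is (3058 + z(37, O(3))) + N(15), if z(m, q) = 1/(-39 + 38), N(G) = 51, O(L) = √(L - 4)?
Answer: 3108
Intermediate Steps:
O(L) = √(-4 + L)
z(m, q) = -1 (z(m, q) = 1/(-1) = -1)
(3058 + z(37, O(3))) + N(15) = (3058 - 1) + 51 = 3057 + 51 = 3108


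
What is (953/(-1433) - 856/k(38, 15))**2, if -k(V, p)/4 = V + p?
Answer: 65614359409/5768250601 ≈ 11.375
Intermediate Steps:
k(V, p) = -4*V - 4*p (k(V, p) = -4*(V + p) = -4*V - 4*p)
(953/(-1433) - 856/k(38, 15))**2 = (953/(-1433) - 856/(-4*38 - 4*15))**2 = (953*(-1/1433) - 856/(-152 - 60))**2 = (-953/1433 - 856/(-212))**2 = (-953/1433 - 856*(-1/212))**2 = (-953/1433 + 214/53)**2 = (256153/75949)**2 = 65614359409/5768250601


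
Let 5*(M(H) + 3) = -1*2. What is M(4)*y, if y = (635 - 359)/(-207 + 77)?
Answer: 2346/325 ≈ 7.2185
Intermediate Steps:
M(H) = -17/5 (M(H) = -3 + (-1*2)/5 = -3 + (⅕)*(-2) = -3 - ⅖ = -17/5)
y = -138/65 (y = 276/(-130) = 276*(-1/130) = -138/65 ≈ -2.1231)
M(4)*y = -17/5*(-138/65) = 2346/325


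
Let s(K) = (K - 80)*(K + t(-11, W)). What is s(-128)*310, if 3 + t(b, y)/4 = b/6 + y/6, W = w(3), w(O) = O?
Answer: 28113280/3 ≈ 9.3711e+6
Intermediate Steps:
W = 3
t(b, y) = -12 + 2*b/3 + 2*y/3 (t(b, y) = -12 + 4*(b/6 + y/6) = -12 + (2*b/3 + 2*y/3) = -12 + 2*b/3 + 2*y/3)
s(K) = (-80 + K)*(-52/3 + K) (s(K) = (K - 80)*(K + (-12 + (⅔)*(-11) + (⅔)*3)) = (-80 + K)*(K + (-12 - 22/3 + 2)) = (-80 + K)*(K - 52/3) = (-80 + K)*(-52/3 + K))
s(-128)*310 = (4160/3 + (-128)² - 292/3*(-128))*310 = (4160/3 + 16384 + 37376/3)*310 = (90688/3)*310 = 28113280/3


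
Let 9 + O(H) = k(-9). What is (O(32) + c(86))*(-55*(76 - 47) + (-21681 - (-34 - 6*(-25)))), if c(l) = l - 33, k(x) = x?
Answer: -818720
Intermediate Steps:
O(H) = -18 (O(H) = -9 - 9 = -18)
c(l) = -33 + l
(O(32) + c(86))*(-55*(76 - 47) + (-21681 - (-34 - 6*(-25)))) = (-18 + (-33 + 86))*(-55*(76 - 47) + (-21681 - (-34 - 6*(-25)))) = (-18 + 53)*(-55*29 + (-21681 - (-34 + 150))) = 35*(-1595 + (-21681 - 1*116)) = 35*(-1595 + (-21681 - 116)) = 35*(-1595 - 21797) = 35*(-23392) = -818720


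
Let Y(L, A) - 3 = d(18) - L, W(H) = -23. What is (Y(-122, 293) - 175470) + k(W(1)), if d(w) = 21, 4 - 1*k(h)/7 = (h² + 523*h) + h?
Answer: -94635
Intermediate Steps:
k(h) = 28 - 3668*h - 7*h² (k(h) = 28 - 7*((h² + 523*h) + h) = 28 - 7*(h² + 524*h) = 28 + (-3668*h - 7*h²) = 28 - 3668*h - 7*h²)
Y(L, A) = 24 - L (Y(L, A) = 3 + (21 - L) = 24 - L)
(Y(-122, 293) - 175470) + k(W(1)) = ((24 - 1*(-122)) - 175470) + (28 - 3668*(-23) - 7*(-23)²) = ((24 + 122) - 175470) + (28 + 84364 - 7*529) = (146 - 175470) + (28 + 84364 - 3703) = -175324 + 80689 = -94635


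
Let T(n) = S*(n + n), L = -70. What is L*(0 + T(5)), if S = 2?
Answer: -1400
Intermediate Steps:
T(n) = 4*n (T(n) = 2*(n + n) = 2*(2*n) = 4*n)
L*(0 + T(5)) = -70*(0 + 4*5) = -70*(0 + 20) = -70*20 = -1400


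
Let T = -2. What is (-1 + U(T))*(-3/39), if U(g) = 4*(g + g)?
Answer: 17/13 ≈ 1.3077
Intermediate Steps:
U(g) = 8*g (U(g) = 4*(2*g) = 8*g)
(-1 + U(T))*(-3/39) = (-1 + 8*(-2))*(-3/39) = (-1 - 16)*(-3*1/39) = -17*(-1/13) = 17/13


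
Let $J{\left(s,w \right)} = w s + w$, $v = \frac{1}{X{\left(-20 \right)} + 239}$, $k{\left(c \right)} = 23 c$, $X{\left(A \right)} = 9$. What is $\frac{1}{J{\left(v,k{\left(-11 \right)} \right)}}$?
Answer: $- \frac{248}{62997} \approx -0.0039367$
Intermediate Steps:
$v = \frac{1}{248}$ ($v = \frac{1}{9 + 239} = \frac{1}{248} \approx 0.0040323$)
$J{\left(s,w \right)} = w + s w$ ($J{\left(s,w \right)} = s w + w = w + s w$)
$\frac{1}{J{\left(v,k{\left(-11 \right)} \right)}} = \frac{1}{23 \left(-11\right) \left(1 + \frac{1}{248}\right)} = \frac{1}{\left(-253\right) \frac{249}{248}} = \frac{1}{- \frac{62997}{248}} = - \frac{248}{62997}$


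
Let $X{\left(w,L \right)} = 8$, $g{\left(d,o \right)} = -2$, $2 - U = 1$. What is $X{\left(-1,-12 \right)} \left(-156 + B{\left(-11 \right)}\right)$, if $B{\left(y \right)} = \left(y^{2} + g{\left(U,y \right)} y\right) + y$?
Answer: $-192$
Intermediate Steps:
$U = 1$ ($U = 2 - 1 = 1$)
$B{\left(y \right)} = y^{2} - y$ ($B{\left(y \right)} = \left(y^{2} - 2 y\right) + y = y^{2} - y$)
$X{\left(-1,-12 \right)} \left(-156 + B{\left(-11 \right)}\right) = 8 \left(-156 - 11 \left(-1 - 11\right)\right) = 8 \left(-156 - -132\right) = 8 \left(-156 + 132\right) = 8 \left(-24\right) = -192$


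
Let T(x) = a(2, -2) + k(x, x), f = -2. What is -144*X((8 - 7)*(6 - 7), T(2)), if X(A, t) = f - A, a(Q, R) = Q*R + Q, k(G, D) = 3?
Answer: 144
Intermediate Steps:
a(Q, R) = Q + Q*R
T(x) = 1 (T(x) = 2*(1 - 2) + 3 = 2*(-1) + 3 = -2 + 3 = 1)
X(A, t) = -2 - A
-144*X((8 - 7)*(6 - 7), T(2)) = -144*(-2 - (8 - 7)*(6 - 7)) = -144*(-2 - (-1)) = -144*(-2 - 1*(-1)) = -144*(-2 + 1) = -144*(-1) = 144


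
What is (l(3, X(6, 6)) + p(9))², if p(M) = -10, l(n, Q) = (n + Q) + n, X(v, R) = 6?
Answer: 4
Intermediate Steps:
l(n, Q) = Q + 2*n (l(n, Q) = (Q + n) + n = Q + 2*n)
(l(3, X(6, 6)) + p(9))² = ((6 + 2*3) - 10)² = ((6 + 6) - 10)² = (12 - 10)² = 2² = 4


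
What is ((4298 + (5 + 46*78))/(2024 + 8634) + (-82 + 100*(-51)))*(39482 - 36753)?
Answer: -150700469585/10658 ≈ -1.4140e+7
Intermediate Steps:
((4298 + (5 + 46*78))/(2024 + 8634) + (-82 + 100*(-51)))*(39482 - 36753) = ((4298 + (5 + 3588))/10658 + (-82 - 5100))*2729 = ((4298 + 3593)*(1/10658) - 5182)*2729 = (7891*(1/10658) - 5182)*2729 = (7891/10658 - 5182)*2729 = -55221865/10658*2729 = -150700469585/10658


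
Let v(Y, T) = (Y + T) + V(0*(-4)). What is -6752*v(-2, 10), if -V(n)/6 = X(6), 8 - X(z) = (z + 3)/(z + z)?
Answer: 239696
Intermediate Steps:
X(z) = 8 - (3 + z)/(2*z) (X(z) = 8 - (z + 3)/(z + z) = 8 - (3 + z)/(2*z))
V(n) = -87/2 (V(n) = -9*(-1 + 5*6)/6 = -9*(-1 + 30)/6 = -9*29/6 = -6*29/4 = -87/2)
v(Y, T) = -87/2 + T + Y (v(Y, T) = (Y + T) - 87/2 = (T + Y) - 87/2 = -87/2 + T + Y)
-6752*v(-2, 10) = -6752*(-87/2 + 10 - 2) = -6752*(-71/2) = 239696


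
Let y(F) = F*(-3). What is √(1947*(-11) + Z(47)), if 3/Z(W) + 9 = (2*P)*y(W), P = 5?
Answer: I*√4791604466/473 ≈ 146.35*I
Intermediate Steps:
y(F) = -3*F
Z(W) = 3/(-9 - 30*W) (Z(W) = 3/(-9 + (2*5)*(-3*W)) = 3/(-9 + 10*(-3*W)) = 3/(-9 - 30*W))
√(1947*(-11) + Z(47)) = √(1947*(-11) + 1/(-3 - 10*47)) = √(-21417 + 1/(-3 - 470)) = √(-21417 + 1/(-473)) = √(-21417 - 1/473) = √(-10130242/473) = I*√4791604466/473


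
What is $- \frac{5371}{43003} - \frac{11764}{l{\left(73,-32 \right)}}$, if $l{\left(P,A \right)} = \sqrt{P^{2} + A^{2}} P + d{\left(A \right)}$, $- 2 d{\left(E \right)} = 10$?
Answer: $- \frac{46091310753}{363967845334} - \frac{214693 \sqrt{6353}}{8463778} \approx -2.1485$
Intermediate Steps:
$d{\left(E \right)} = -5$ ($d{\left(E \right)} = \left(- \frac{1}{2}\right) 10 = -5$)
$l{\left(P,A \right)} = -5 + P \sqrt{A^{2} + P^{2}}$ ($l{\left(P,A \right)} = \sqrt{P^{2} + A^{2}} P - 5 = \sqrt{A^{2} + P^{2}} P - 5 = P \sqrt{A^{2} + P^{2}} - 5 = -5 + P \sqrt{A^{2} + P^{2}}$)
$- \frac{5371}{43003} - \frac{11764}{l{\left(73,-32 \right)}} = - \frac{5371}{43003} - \frac{11764}{-5 + 73 \sqrt{\left(-32\right)^{2} + 73^{2}}} = \left(-5371\right) \frac{1}{43003} - \frac{11764}{-5 + 73 \sqrt{1024 + 5329}} = - \frac{5371}{43003} - \frac{11764}{-5 + 73 \sqrt{6353}}$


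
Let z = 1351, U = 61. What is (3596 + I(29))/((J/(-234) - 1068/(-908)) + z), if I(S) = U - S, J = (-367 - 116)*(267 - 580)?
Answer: 64237368/12502421 ≈ 5.1380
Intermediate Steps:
J = 151179 (J = -483*(-313) = 151179)
I(S) = 61 - S
(3596 + I(29))/((J/(-234) - 1068/(-908)) + z) = (3596 + (61 - 1*29))/((151179/(-234) - 1068/(-908)) + 1351) = (3596 + (61 - 29))/((151179*(-1/234) - 1068*(-1/908)) + 1351) = (3596 + 32)/((-50393/78 + 267/227) + 1351) = 3628/(-11418385/17706 + 1351) = 3628/(12502421/17706) = 3628*(17706/12502421) = 64237368/12502421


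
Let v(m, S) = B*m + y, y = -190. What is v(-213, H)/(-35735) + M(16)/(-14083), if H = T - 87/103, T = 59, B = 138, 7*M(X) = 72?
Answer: 416263912/503256005 ≈ 0.82714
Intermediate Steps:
M(X) = 72/7 (M(X) = (⅐)*72 = 72/7)
H = 5990/103 (H = 59 - 87/103 = 5990/103 ≈ 58.155)
v(m, S) = -190 + 138*m (v(m, S) = 138*m - 190 = -190 + 138*m)
v(-213, H)/(-35735) + M(16)/(-14083) = (-190 + 138*(-213))/(-35735) + (72/7)/(-14083) = (-190 - 29394)*(-1/35735) + (72/7)*(-1/14083) = -29584*(-1/35735) - 72/98581 = 29584/35735 - 72/98581 = 416263912/503256005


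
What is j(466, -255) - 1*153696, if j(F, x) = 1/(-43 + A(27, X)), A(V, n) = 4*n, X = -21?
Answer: -19519393/127 ≈ -1.5370e+5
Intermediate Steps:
j(F, x) = -1/127 (j(F, x) = 1/(-43 + 4*(-21)) = 1/(-43 - 84) = 1/(-127) = -1/127)
j(466, -255) - 1*153696 = -1/127 - 1*153696 = -1/127 - 153696 = -19519393/127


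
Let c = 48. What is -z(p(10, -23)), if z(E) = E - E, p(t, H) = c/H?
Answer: 0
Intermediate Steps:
p(t, H) = 48/H
z(E) = 0
-z(p(10, -23)) = -1*0 = 0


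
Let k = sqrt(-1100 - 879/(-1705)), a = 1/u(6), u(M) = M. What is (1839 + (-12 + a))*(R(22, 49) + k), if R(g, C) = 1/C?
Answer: 10963/294 + 10963*I*sqrt(3196228805)/10230 ≈ 37.289 + 60586.0*I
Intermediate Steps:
a = 1/6 ≈ 0.16667
k = I*sqrt(3196228805)/1705 (k = sqrt(-1100 - 879*(-1/1705)) = sqrt(-1100 + 879/1705) = sqrt(-1874621/1705) = I*sqrt(3196228805)/1705 ≈ 33.158*I)
(1839 + (-12 + a))*(R(22, 49) + k) = (1839 + (-12 + 1/6))*(1/49 + I*sqrt(3196228805)/1705) = (1839 - 71/6)*(1/49 + I*sqrt(3196228805)/1705) = 10963*(1/49 + I*sqrt(3196228805)/1705)/6 = 10963/294 + 10963*I*sqrt(3196228805)/10230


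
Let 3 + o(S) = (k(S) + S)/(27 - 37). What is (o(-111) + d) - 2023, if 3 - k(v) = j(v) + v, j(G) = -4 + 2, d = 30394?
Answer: 56735/2 ≈ 28368.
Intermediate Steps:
j(G) = -2
k(v) = 5 - v (k(v) = 3 - (-2 + v) = 3 + (2 - v) = 5 - v)
o(S) = -7/2 (o(S) = -3 + ((5 - S) + S)/(27 - 37) = -3 + 5/(-10) = -3 + 5*(-⅒) = -3 - ½ = -7/2)
(o(-111) + d) - 2023 = (-7/2 + 30394) - 2023 = 60781/2 - 2023 = 56735/2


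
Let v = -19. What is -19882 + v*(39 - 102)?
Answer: -18685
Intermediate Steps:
-19882 + v*(39 - 102) = -19882 - 19*(39 - 102) = -19882 - 19*(-63) = -19882 + 1197 = -18685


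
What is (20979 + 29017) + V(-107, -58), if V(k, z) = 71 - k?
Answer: 50174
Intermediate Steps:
(20979 + 29017) + V(-107, -58) = (20979 + 29017) + (71 - 1*(-107)) = 49996 + (71 + 107) = 49996 + 178 = 50174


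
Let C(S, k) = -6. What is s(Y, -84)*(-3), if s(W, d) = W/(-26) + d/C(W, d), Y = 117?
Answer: -57/2 ≈ -28.500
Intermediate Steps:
s(W, d) = -d/6 - W/26 (s(W, d) = W/(-26) + d/(-6) = W*(-1/26) + d*(-⅙) = -W/26 - d/6 = -d/6 - W/26)
s(Y, -84)*(-3) = (-⅙*(-84) - 1/26*117)*(-3) = (14 - 9/2)*(-3) = (19/2)*(-3) = -57/2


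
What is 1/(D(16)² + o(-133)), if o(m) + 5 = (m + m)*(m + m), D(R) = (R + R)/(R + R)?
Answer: 1/70752 ≈ 1.4134e-5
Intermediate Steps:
D(R) = 1 (D(R) = (2*R)/((2*R)) = (2*R)*(1/(2*R)) = 1)
o(m) = -5 + 4*m² (o(m) = -5 + (m + m)*(m + m) = -5 + (2*m)*(2*m) = -5 + 4*m²)
1/(D(16)² + o(-133)) = 1/(1² + (-5 + 4*(-133)²)) = 1/(1 + (-5 + 4*17689)) = 1/(1 + (-5 + 70756)) = 1/(1 + 70751) = 1/70752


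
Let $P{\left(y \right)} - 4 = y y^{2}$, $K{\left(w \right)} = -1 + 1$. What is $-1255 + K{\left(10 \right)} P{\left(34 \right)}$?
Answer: $-1255$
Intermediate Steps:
$K{\left(w \right)} = 0$
$P{\left(y \right)} = 4 + y^{3}$ ($P{\left(y \right)} = 4 + y y^{2} = 4 + y^{3}$)
$-1255 + K{\left(10 \right)} P{\left(34 \right)} = -1255 + 0 \left(4 + 34^{3}\right) = -1255 + 0 \left(4 + 39304\right) = -1255 + 0 \cdot 39308 = -1255 + 0 = -1255$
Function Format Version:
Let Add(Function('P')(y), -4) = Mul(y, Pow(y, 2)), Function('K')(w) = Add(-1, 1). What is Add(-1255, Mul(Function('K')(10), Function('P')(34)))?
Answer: -1255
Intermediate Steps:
Function('K')(w) = 0
Function('P')(y) = Add(4, Pow(y, 3)) (Function('P')(y) = Add(4, Mul(y, Pow(y, 2))) = Add(4, Pow(y, 3)))
Add(-1255, Mul(Function('K')(10), Function('P')(34))) = Add(-1255, Mul(0, Add(4, Pow(34, 3)))) = Add(-1255, Mul(0, Add(4, 39304))) = Add(-1255, Mul(0, 39308)) = Add(-1255, 0) = -1255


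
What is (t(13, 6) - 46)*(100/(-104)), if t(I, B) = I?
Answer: 825/26 ≈ 31.731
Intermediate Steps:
(t(13, 6) - 46)*(100/(-104)) = (13 - 46)*(100/(-104)) = -3300*(-1)/104 = -33*(-25/26) = 825/26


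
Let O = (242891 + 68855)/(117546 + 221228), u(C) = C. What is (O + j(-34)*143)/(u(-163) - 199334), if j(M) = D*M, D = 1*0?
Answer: -155873/33792198339 ≈ -4.6127e-6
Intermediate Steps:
D = 0
j(M) = 0 (j(M) = 0*M = 0)
O = 155873/169387 (O = 311746/338774 = 311746*(1/338774) = 155873/169387 ≈ 0.92022)
(O + j(-34)*143)/(u(-163) - 199334) = (155873/169387 + 0*143)/(-163 - 199334) = (155873/169387 + 0)/(-199497) = (155873/169387)*(-1/199497) = -155873/33792198339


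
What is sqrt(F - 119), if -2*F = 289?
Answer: I*sqrt(1054)/2 ≈ 16.233*I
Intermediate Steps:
F = -289/2 (F = -1/2*289 = -289/2 ≈ -144.50)
sqrt(F - 119) = sqrt(-289/2 - 119) = sqrt(-527/2) = I*sqrt(1054)/2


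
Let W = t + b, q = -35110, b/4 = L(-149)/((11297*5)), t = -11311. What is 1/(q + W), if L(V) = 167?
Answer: -56485/2622089517 ≈ -2.1542e-5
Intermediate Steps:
b = 668/56485 (b = 4*(167/((11297*5))) = 4*(167/56485) = 668/56485 ≈ 0.011826)
W = -638901167/56485 (W = -11311 + 668/56485 = -638901167/56485 ≈ -11311.)
1/(q + W) = 1/(-35110 - 638901167/56485) = 1/(-2622089517/56485) = -56485/2622089517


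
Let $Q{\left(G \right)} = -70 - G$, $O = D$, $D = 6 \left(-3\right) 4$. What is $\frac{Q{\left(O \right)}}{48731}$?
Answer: $\frac{2}{48731} \approx 4.1042 \cdot 10^{-5}$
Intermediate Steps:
$D = -72$ ($D = \left(-18\right) 4 = -72$)
$O = -72$
$\frac{Q{\left(O \right)}}{48731} = \frac{-70 - -72}{48731} = \left(-70 + 72\right) \frac{1}{48731} = 2 \cdot \frac{1}{48731} = \frac{2}{48731}$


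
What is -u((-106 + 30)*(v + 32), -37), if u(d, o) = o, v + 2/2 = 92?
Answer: 37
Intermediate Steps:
v = 91 (v = -1 + 92 = 91)
-u((-106 + 30)*(v + 32), -37) = -1*(-37) = 37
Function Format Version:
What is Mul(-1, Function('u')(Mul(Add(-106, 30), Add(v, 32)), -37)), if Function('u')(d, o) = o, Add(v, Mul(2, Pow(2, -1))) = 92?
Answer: 37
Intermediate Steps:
v = 91 (v = Add(-1, 92) = 91)
Mul(-1, Function('u')(Mul(Add(-106, 30), Add(v, 32)), -37)) = Mul(-1, -37) = 37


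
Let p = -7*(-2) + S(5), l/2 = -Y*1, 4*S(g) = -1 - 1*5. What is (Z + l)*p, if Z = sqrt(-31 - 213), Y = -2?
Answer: 50 + 25*I*sqrt(61) ≈ 50.0 + 195.26*I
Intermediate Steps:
S(g) = -3/2 (S(g) = (-1 - 1*5)/4 = (-1 - 5)/4 = (1/4)*(-6) = -3/2)
l = 4 (l = 2*(-1*(-2)*1) = 2*(2*1) = 2*2 = 4)
p = 25/2 (p = -7*(-2) - 3/2 = 14 - 3/2 = 25/2 ≈ 12.500)
Z = 2*I*sqrt(61) (Z = sqrt(-244) = 2*I*sqrt(61) ≈ 15.62*I)
(Z + l)*p = (2*I*sqrt(61) + 4)*(25/2) = (4 + 2*I*sqrt(61))*(25/2) = 50 + 25*I*sqrt(61)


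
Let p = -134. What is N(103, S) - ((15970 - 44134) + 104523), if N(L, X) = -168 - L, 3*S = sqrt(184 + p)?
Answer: -76630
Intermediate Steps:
S = 5*sqrt(2)/3 (S = sqrt(184 - 134)/3 = sqrt(50)/3 = (5*sqrt(2))/3 = 5*sqrt(2)/3 ≈ 2.3570)
N(103, S) - ((15970 - 44134) + 104523) = (-168 - 1*103) - ((15970 - 44134) + 104523) = (-168 - 103) - (-28164 + 104523) = -271 - 1*76359 = -271 - 76359 = -76630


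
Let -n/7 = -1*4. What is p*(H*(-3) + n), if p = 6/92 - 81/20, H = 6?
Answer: -1833/46 ≈ -39.848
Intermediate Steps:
n = 28 (n = -(-7)*4 = -7*(-4) = 28)
p = -1833/460 (p = 6*(1/92) - 81*1/20 = 3/46 - 81/20 = -1833/460 ≈ -3.9848)
p*(H*(-3) + n) = -1833*(6*(-3) + 28)/460 = -1833*(-18 + 28)/460 = -1833/460*10 = -1833/46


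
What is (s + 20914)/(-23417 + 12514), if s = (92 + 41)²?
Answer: -38603/10903 ≈ -3.5406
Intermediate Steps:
s = 17689 (s = 133² = 17689)
(s + 20914)/(-23417 + 12514) = (17689 + 20914)/(-23417 + 12514) = 38603/(-10903) = 38603*(-1/10903) = -38603/10903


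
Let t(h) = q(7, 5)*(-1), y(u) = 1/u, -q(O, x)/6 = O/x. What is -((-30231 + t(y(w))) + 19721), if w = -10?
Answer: 52508/5 ≈ 10502.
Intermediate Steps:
q(O, x) = -6*O/x
t(h) = 42/5 (t(h) = -6*7/5*(-1) = -6*7*⅕*(-1) = -42/5*(-1) = 42/5)
-((-30231 + t(y(w))) + 19721) = -((-30231 + 42/5) + 19721) = -(-151113/5 + 19721) = -1*(-52508/5) = 52508/5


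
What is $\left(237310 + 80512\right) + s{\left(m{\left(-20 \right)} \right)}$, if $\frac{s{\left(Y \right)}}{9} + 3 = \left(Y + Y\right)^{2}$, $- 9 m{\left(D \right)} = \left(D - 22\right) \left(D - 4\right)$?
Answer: $769379$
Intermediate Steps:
$m{\left(D \right)} = - \frac{\left(-22 + D\right) \left(-4 + D\right)}{9}$ ($m{\left(D \right)} = - \frac{\left(D - 22\right) \left(D - 4\right)}{9} = - \frac{\left(-22 + D\right) \left(-4 + D\right)}{9}$)
$s{\left(Y \right)} = -27 + 36 Y^{2}$ ($s{\left(Y \right)} = -27 + 9 \left(Y + Y\right)^{2} = -27 + 9 \left(2 Y\right)^{2} = -27 + 9 \cdot 4 Y^{2} = -27 + 36 Y^{2}$)
$\left(237310 + 80512\right) + s{\left(m{\left(-20 \right)} \right)} = \left(237310 + 80512\right) - \left(27 - 36 \left(- \frac{88}{9} - \frac{\left(-20\right)^{2}}{9} + \frac{26}{9} \left(-20\right)\right)^{2}\right) = 317822 - \left(27 - 36 \left(- \frac{88}{9} - \frac{400}{9} - \frac{520}{9}\right)^{2}\right) = 317822 - \left(27 - 36 \left(-112\right)^{2}\right) = 317822 + \left(-27 + 36 \cdot 12544\right) = 317822 + \left(-27 + 451584\right) = 317822 + 451557 = 769379$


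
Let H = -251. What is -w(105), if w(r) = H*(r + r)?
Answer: 52710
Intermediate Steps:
w(r) = -502*r (w(r) = -251*(r + r) = -502*r)
-w(105) = -(-502)*105 = -1*(-52710) = 52710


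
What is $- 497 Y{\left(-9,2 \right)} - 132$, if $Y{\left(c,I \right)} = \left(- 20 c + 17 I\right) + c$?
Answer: $-102017$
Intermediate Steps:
$Y{\left(c,I \right)} = - 19 c + 17 I$
$- 497 Y{\left(-9,2 \right)} - 132 = - 497 \left(\left(-19\right) \left(-9\right) + 17 \cdot 2\right) - 132 = - 497 \left(171 + 34\right) - 132 = \left(-497\right) 205 - 132 = -101885 - 132 = -102017$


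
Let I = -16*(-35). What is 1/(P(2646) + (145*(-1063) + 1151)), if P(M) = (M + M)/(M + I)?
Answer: -229/35032958 ≈ -6.5367e-6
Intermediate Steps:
I = 560
P(M) = 2*M/(560 + M) (P(M) = (M + M)/(M + 560) = (2*M)/(560 + M) = 2*M/(560 + M))
1/(P(2646) + (145*(-1063) + 1151)) = 1/(2*2646/(560 + 2646) + (145*(-1063) + 1151)) = 1/(2*2646/3206 + (-154135 + 1151)) = 1/(2*2646*(1/3206) - 152984) = 1/(378/229 - 152984) = 1/(-35032958/229) = -229/35032958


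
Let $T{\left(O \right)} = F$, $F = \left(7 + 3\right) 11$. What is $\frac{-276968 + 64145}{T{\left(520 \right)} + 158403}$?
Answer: $- \frac{212823}{158513} \approx -1.3426$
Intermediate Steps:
$F = 110$ ($F = 10 \cdot 11 = 110$)
$T{\left(O \right)} = 110$
$\frac{-276968 + 64145}{T{\left(520 \right)} + 158403} = \frac{-276968 + 64145}{110 + 158403} = - \frac{212823}{158513}$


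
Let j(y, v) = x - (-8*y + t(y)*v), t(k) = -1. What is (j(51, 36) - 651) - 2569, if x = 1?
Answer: -2775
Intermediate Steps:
j(y, v) = 1 + v + 8*y (j(y, v) = 1 - (-8*y - v) = 1 - (-v - 8*y) = 1 + (v + 8*y) = 1 + v + 8*y)
(j(51, 36) - 651) - 2569 = ((1 + 36 + 8*51) - 651) - 2569 = ((1 + 36 + 408) - 651) - 2569 = (445 - 651) - 2569 = -206 - 2569 = -2775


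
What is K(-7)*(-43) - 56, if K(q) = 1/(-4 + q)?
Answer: -573/11 ≈ -52.091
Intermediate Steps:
K(-7)*(-43) - 56 = -43/(-4 - 7) - 56 = -43/(-11) - 56 = -1/11*(-43) - 56 = 43/11 - 56 = -573/11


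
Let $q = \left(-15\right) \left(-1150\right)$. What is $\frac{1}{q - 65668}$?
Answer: $- \frac{1}{48418} \approx -2.0653 \cdot 10^{-5}$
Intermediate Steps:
$q = 17250$
$\frac{1}{q - 65668} = \frac{1}{17250 - 65668} = \frac{1}{-48418} = - \frac{1}{48418}$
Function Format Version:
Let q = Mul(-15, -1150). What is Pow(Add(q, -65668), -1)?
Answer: Rational(-1, 48418) ≈ -2.0653e-5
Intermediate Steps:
q = 17250
Pow(Add(q, -65668), -1) = Pow(Add(17250, -65668), -1) = Pow(-48418, -1) = Rational(-1, 48418)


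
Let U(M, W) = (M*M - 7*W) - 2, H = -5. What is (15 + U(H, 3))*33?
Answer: 561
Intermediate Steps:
U(M, W) = -2 + M² - 7*W (U(M, W) = (M² - 7*W) - 2 = -2 + M² - 7*W)
(15 + U(H, 3))*33 = (15 + (-2 + (-5)² - 7*3))*33 = (15 + (-2 + 25 - 21))*33 = (15 + 2)*33 = 17*33 = 561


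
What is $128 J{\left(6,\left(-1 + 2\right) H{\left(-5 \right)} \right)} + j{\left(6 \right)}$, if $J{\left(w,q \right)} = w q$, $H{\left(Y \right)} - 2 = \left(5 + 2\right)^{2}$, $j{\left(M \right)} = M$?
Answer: $39174$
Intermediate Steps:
$H{\left(Y \right)} = 51$ ($H{\left(Y \right)} = 2 + \left(5 + 2\right)^{2} = 2 + 7^{2} = 2 + 49 = 51$)
$J{\left(w,q \right)} = q w$
$128 J{\left(6,\left(-1 + 2\right) H{\left(-5 \right)} \right)} + j{\left(6 \right)} = 128 \left(-1 + 2\right) 51 \cdot 6 + 6 = 128 \cdot 1 \cdot 51 \cdot 6 + 6 = 128 \cdot 51 \cdot 6 + 6 = 128 \cdot 306 + 6 = 39168 + 6 = 39174$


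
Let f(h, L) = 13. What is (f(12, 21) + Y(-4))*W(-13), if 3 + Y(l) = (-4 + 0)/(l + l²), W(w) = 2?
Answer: 58/3 ≈ 19.333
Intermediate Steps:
Y(l) = -3 - 4/(l + l²) (Y(l) = -3 + (-4 + 0)/(l + l²) = -3 - 4/(l + l²))
(f(12, 21) + Y(-4))*W(-13) = (13 + (-4 - 3*(-4) - 3*(-4)²)/((-4)*(1 - 4)))*2 = (13 - ¼*(-4 + 12 - 3*16)/(-3))*2 = (13 - ¼*(-⅓)*(-4 + 12 - 48))*2 = (13 - ¼*(-⅓)*(-40))*2 = (13 - 10/3)*2 = (29/3)*2 = 58/3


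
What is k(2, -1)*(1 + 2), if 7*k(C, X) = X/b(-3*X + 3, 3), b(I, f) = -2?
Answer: 3/14 ≈ 0.21429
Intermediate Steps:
k(C, X) = -X/14 (k(C, X) = (X/(-2))/7 = (X*(-½))/7 = (-X/2)/7 = -X/14)
k(2, -1)*(1 + 2) = (-1/14*(-1))*(1 + 2) = (1/14)*3 = 3/14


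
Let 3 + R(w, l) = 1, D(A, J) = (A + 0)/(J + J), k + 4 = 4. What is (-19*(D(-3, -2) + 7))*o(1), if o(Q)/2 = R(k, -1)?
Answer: 589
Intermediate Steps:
k = 0 (k = -4 + 4 = 0)
D(A, J) = A/(2*J) (D(A, J) = A/((2*J)) = A*(1/(2*J)) = A/(2*J))
R(w, l) = -2 (R(w, l) = -3 + 1 = -2)
o(Q) = -4 (o(Q) = 2*(-2) = -4)
(-19*(D(-3, -2) + 7))*o(1) = -19*((½)*(-3)/(-2) + 7)*(-4) = -19*((½)*(-3)*(-½) + 7)*(-4) = -19*(¾ + 7)*(-4) = -19*31/4*(-4) = -589/4*(-4) = 589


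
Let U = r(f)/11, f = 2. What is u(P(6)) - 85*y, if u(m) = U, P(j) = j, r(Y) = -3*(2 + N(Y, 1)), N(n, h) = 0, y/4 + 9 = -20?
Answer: 108454/11 ≈ 9859.5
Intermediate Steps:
y = -116 (y = -36 + 4*(-20) = -36 - 80 = -116)
r(Y) = -6 (r(Y) = -3*(2 + 0) = -3*2 = -6)
U = -6/11 ≈ -0.54545
u(m) = -6/11
u(P(6)) - 85*y = -6/11 - 85*(-116) = -6/11 + 9860 = 108454/11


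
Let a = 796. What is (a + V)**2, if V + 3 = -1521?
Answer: 529984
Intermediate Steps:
V = -1524 (V = -3 - 1521 = -1524)
(a + V)**2 = (796 - 1524)**2 = (-728)**2 = 529984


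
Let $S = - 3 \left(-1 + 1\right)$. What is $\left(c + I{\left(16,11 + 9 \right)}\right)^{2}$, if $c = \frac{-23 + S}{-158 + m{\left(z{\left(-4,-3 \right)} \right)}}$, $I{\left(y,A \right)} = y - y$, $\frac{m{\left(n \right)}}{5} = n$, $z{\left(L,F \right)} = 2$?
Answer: $\frac{529}{21904} \approx 0.024151$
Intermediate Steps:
$m{\left(n \right)} = 5 n$
$S = 0$ ($S = \left(-3\right) 0 = 0$)
$I{\left(y,A \right)} = 0$
$c = \frac{23}{148}$ ($c = \frac{-23 + 0}{-158 + 5 \cdot 2} = - \frac{23}{-158 + 10} = - \frac{23}{-148} = \left(-23\right) \left(- \frac{1}{148}\right) = \frac{23}{148} \approx 0.15541$)
$\left(c + I{\left(16,11 + 9 \right)}\right)^{2} = \left(\frac{23}{148} + 0\right)^{2} = \left(\frac{23}{148}\right)^{2} = \frac{529}{21904}$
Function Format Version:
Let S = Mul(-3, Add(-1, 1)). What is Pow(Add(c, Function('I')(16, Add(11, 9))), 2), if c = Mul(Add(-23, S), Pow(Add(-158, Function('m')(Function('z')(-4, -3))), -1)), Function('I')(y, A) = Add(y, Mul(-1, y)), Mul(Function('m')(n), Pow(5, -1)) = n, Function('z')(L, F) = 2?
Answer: Rational(529, 21904) ≈ 0.024151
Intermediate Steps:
Function('m')(n) = Mul(5, n)
S = 0 (S = Mul(-3, 0) = 0)
Function('I')(y, A) = 0
c = Rational(23, 148) (c = Mul(Add(-23, 0), Pow(Add(-158, Mul(5, 2)), -1)) = Mul(-23, Pow(Add(-158, 10), -1)) = Mul(-23, Pow(-148, -1)) = Mul(-23, Rational(-1, 148)) = Rational(23, 148) ≈ 0.15541)
Pow(Add(c, Function('I')(16, Add(11, 9))), 2) = Pow(Add(Rational(23, 148), 0), 2) = Pow(Rational(23, 148), 2) = Rational(529, 21904)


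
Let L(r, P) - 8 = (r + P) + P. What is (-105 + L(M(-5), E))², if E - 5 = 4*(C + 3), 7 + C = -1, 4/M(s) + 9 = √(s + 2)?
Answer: (145669*√3 + 633611*I)/(3*(3*√3 + 13*I)) ≈ 16238.0 + 21.02*I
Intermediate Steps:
M(s) = 4/(-9 + √(2 + s)) (M(s) = 4/(-9 + √(s + 2)) = 4/(-9 + √(2 + s)))
C = -8 (C = -7 - 1 = -8)
E = -15 (E = 5 + 4*(-8 + 3) = 5 + 4*(-5) = 5 - 20 = -15)
L(r, P) = 8 + r + 2*P (L(r, P) = 8 + ((r + P) + P) = 8 + ((P + r) + P) = 8 + (r + 2*P) = 8 + r + 2*P)
(-105 + L(M(-5), E))² = (-105 + (8 + 4/(-9 + √(2 - 5)) + 2*(-15)))² = (-105 + (8 + 4/(-9 + √(-3)) - 30))² = (-105 + (8 + 4/(-9 + I*√3) - 30))² = (-105 + (-22 + 4/(-9 + I*√3)))² = (-127 + 4/(-9 + I*√3))²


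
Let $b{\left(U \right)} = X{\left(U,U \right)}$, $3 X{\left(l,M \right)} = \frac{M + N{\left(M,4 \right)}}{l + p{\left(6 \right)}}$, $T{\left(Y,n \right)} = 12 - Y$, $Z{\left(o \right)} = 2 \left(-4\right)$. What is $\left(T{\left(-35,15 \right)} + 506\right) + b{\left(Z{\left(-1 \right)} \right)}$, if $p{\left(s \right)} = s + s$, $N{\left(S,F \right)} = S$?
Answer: $\frac{1655}{3} \approx 551.67$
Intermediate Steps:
$Z{\left(o \right)} = -8$
$p{\left(s \right)} = 2 s$
$X{\left(l,M \right)} = \frac{2 M}{3 \left(12 + l\right)}$ ($X{\left(l,M \right)} = \frac{\left(M + M\right) \frac{1}{l + 2 \cdot 6}}{3} = \frac{2 M \frac{1}{l + 12}}{3} = \frac{2 M \frac{1}{12 + l}}{3} = \frac{2 M}{3 \left(12 + l\right)}$)
$b{\left(U \right)} = \frac{2 U}{3 \left(12 + U\right)}$
$\left(T{\left(-35,15 \right)} + 506\right) + b{\left(Z{\left(-1 \right)} \right)} = \left(\left(12 - -35\right) + 506\right) + \frac{2}{3} \left(-8\right) \frac{1}{12 - 8} = \left(\left(12 + 35\right) + 506\right) + \frac{2}{3} \left(-8\right) \frac{1}{4} = \left(47 + 506\right) + \frac{2}{3} \left(-8\right) \frac{1}{4} = 553 - \frac{4}{3} = \frac{1655}{3}$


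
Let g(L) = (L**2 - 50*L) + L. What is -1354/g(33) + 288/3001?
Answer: 2107709/792264 ≈ 2.6604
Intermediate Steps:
g(L) = L**2 - 49*L
-1354/g(33) + 288/3001 = -1354*1/(33*(-49 + 33)) + 288/3001 = -1354/(33*(-16)) + 288*(1/3001) = -1354/(-528) + 288/3001 = -1354*(-1/528) + 288/3001 = 677/264 + 288/3001 = 2107709/792264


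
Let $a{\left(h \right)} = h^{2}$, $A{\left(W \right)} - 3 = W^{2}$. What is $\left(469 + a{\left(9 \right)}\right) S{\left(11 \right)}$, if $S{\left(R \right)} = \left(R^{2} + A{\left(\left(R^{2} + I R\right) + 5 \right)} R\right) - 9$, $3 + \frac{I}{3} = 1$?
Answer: $21859750$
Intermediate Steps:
$I = -6$ ($I = -9 + 3 \cdot 1 = -9 + 3 = -6$)
$A{\left(W \right)} = 3 + W^{2}$
$S{\left(R \right)} = -9 + R^{2} + R \left(3 + \left(5 + R^{2} - 6 R\right)^{2}\right)$ ($S{\left(R \right)} = \left(R^{2} + \left(3 + \left(\left(R^{2} - 6 R\right) + 5\right)^{2}\right) R\right) - 9 = \left(R^{2} + \left(3 + \left(5 + R^{2} - 6 R\right)^{2}\right) R\right) - 9 = \left(R^{2} + R \left(3 + \left(5 + R^{2} - 6 R\right)^{2}\right)\right) - 9 = -9 + R^{2} + R \left(3 + \left(5 + R^{2} - 6 R\right)^{2}\right)$)
$\left(469 + a{\left(9 \right)}\right) S{\left(11 \right)} = \left(469 + 9^{2}\right) \left(-9 + 11^{2} + 11 \left(3 + \left(5 + 11^{2} - 66\right)^{2}\right)\right) = \left(469 + 81\right) \left(-9 + 121 + 11 \left(3 + \left(5 + 121 - 66\right)^{2}\right)\right) = 550 \left(-9 + 121 + 11 \left(3 + 60^{2}\right)\right) = 550 \left(-9 + 121 + 11 \left(3 + 3600\right)\right) = 550 \left(-9 + 121 + 11 \cdot 3603\right) = 550 \left(-9 + 121 + 39633\right) = 550 \cdot 39745 = 21859750$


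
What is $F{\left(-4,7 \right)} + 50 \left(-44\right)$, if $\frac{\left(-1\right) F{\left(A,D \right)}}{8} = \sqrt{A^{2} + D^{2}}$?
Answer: $-2200 - 8 \sqrt{65} \approx -2264.5$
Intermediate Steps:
$F{\left(A,D \right)} = - 8 \sqrt{A^{2} + D^{2}}$
$F{\left(-4,7 \right)} + 50 \left(-44\right) = - 8 \sqrt{\left(-4\right)^{2} + 7^{2}} + 50 \left(-44\right) = - 8 \sqrt{16 + 49} - 2200 = - 8 \sqrt{65} - 2200 = -2200 - 8 \sqrt{65}$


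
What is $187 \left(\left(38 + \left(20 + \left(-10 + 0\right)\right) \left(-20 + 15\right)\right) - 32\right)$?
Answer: $-8228$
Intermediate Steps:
$187 \left(\left(38 + \left(20 + \left(-10 + 0\right)\right) \left(-20 + 15\right)\right) - 32\right) = 187 \left(\left(38 + \left(20 - 10\right) \left(-5\right)\right) - 32\right) = 187 \left(\left(38 + 10 \left(-5\right)\right) - 32\right) = 187 \left(\left(38 - 50\right) - 32\right) = 187 \left(-12 - 32\right) = 187 \left(-44\right) = -8228$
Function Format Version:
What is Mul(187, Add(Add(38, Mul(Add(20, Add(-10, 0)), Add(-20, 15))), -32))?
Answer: -8228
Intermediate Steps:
Mul(187, Add(Add(38, Mul(Add(20, Add(-10, 0)), Add(-20, 15))), -32)) = Mul(187, Add(Add(38, Mul(Add(20, -10), -5)), -32)) = Mul(187, Add(Add(38, Mul(10, -5)), -32)) = Mul(187, Add(Add(38, -50), -32)) = Mul(187, Add(-12, -32)) = Mul(187, -44) = -8228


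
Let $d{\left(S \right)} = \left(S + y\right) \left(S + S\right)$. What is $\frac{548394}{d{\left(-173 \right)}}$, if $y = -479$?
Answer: $\frac{274197}{112796} \approx 2.4309$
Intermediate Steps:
$d{\left(S \right)} = 2 S \left(-479 + S\right)$ ($d{\left(S \right)} = \left(S - 479\right) \left(S + S\right) = \left(-479 + S\right) 2 S = 2 S \left(-479 + S\right)$)
$\frac{548394}{d{\left(-173 \right)}} = \frac{548394}{2 \left(-173\right) \left(-479 - 173\right)} = \frac{548394}{2 \left(-173\right) \left(-652\right)} = \frac{548394}{225592} = 548394 \cdot \frac{1}{225592} = \frac{274197}{112796}$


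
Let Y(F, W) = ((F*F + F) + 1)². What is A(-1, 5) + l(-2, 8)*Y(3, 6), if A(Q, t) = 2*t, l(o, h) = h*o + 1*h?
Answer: -1342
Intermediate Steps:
l(o, h) = h + h*o (l(o, h) = h*o + h = h + h*o)
Y(F, W) = (1 + F + F²)² (Y(F, W) = ((F² + F) + 1)² = ((F + F²) + 1)² = (1 + F + F²)²)
A(-1, 5) + l(-2, 8)*Y(3, 6) = 2*5 + (8*(1 - 2))*(1 + 3 + 3²)² = 10 + (8*(-1))*(1 + 3 + 9)² = 10 - 8*13² = 10 - 8*169 = 10 - 1352 = -1342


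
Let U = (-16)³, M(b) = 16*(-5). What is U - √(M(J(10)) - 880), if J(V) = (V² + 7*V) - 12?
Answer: -4096 - 8*I*√15 ≈ -4096.0 - 30.984*I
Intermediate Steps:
J(V) = -12 + V² + 7*V
M(b) = -80
U = -4096
U - √(M(J(10)) - 880) = -4096 - √(-80 - 880) = -4096 - √(-960) = -4096 - 8*I*√15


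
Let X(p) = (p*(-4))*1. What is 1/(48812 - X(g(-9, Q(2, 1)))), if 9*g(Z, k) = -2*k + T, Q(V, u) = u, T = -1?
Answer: 3/146432 ≈ 2.0487e-5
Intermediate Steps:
g(Z, k) = -⅑ - 2*k/9 (g(Z, k) = (-2*k - 1)/9 = (-1 - 2*k)/9 = -⅑ - 2*k/9)
X(p) = -4*p (X(p) = -4*p*1 = -4*p)
1/(48812 - X(g(-9, Q(2, 1)))) = 1/(48812 - (-4)*(-⅑ - 2/9*1)) = 1/(48812 - (-4)*(-⅑ - 2/9)) = 1/(48812 - (-4)*(-1)/3) = 1/(48812 - 1*4/3) = 1/(48812 - 4/3) = 1/(146432/3) = 3/146432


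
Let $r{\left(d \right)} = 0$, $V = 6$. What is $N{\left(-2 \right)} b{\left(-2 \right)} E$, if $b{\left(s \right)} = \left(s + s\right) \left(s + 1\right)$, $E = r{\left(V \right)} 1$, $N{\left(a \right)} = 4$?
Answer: $0$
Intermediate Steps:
$E = 0$ ($E = 0 \cdot 1 = 0$)
$b{\left(s \right)} = 2 s \left(1 + s\right)$
$N{\left(-2 \right)} b{\left(-2 \right)} E = 4 \cdot 2 \left(-2\right) \left(1 - 2\right) 0 = 4 \cdot 2 \left(-2\right) \left(-1\right) 0 = 4 \cdot 4 \cdot 0 = 16 \cdot 0 = 0$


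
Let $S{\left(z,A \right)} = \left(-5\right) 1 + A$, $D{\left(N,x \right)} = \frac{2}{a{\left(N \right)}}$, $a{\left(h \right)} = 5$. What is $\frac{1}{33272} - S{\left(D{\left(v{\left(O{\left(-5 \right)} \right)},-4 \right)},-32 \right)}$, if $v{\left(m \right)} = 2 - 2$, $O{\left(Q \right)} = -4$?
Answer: $\frac{1231065}{33272} \approx 37.0$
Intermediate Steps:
$v{\left(m \right)} = 0$
$D{\left(N,x \right)} = \frac{2}{5}$
$S{\left(z,A \right)} = -5 + A$
$\frac{1}{33272} - S{\left(D{\left(v{\left(O{\left(-5 \right)} \right)},-4 \right)},-32 \right)} = \frac{1}{33272} - \left(-5 - 32\right) = \frac{1}{33272} - -37 = \frac{1}{33272} + 37 = \frac{1231065}{33272}$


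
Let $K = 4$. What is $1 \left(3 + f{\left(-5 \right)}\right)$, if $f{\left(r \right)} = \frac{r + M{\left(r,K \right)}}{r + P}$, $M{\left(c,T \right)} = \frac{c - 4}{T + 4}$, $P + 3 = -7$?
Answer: $\frac{409}{120} \approx 3.4083$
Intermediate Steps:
$P = -10$ ($P = -3 - 7 = -10$)
$M{\left(c,T \right)} = \frac{-4 + c}{4 + T}$
$f{\left(r \right)} = \frac{- \frac{1}{2} + \frac{9 r}{8}}{-10 + r}$ ($f{\left(r \right)} = \frac{r + \frac{-4 + r}{4 + 4}}{r - 10} = \frac{r + \frac{-4 + r}{8}}{-10 + r} = \frac{r + \left(- \frac{1}{2} + \frac{r}{8}\right)}{-10 + r} = \frac{- \frac{1}{2} + \frac{9 r}{8}}{-10 + r}$)
$1 \left(3 + f{\left(-5 \right)}\right) = 1 \left(3 + \frac{-4 + 9 \left(-5\right)}{8 \left(-10 - 5\right)}\right) = 1 \left(3 + \frac{-4 - 45}{8 \left(-15\right)}\right) = 1 \left(3 + \frac{1}{8} \left(- \frac{1}{15}\right) \left(-49\right)\right) = 1 \left(3 + \frac{49}{120}\right) = 1 \cdot \frac{409}{120} = \frac{409}{120}$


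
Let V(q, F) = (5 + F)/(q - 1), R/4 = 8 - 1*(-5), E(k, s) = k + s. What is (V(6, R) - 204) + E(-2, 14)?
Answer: -903/5 ≈ -180.60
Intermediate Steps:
R = 52 (R = 4*(8 - 1*(-5)) = 4*(8 + 5) = 4*13 = 52)
V(q, F) = (5 + F)/(-1 + q)
(V(6, R) - 204) + E(-2, 14) = ((5 + 52)/(-1 + 6) - 204) + (-2 + 14) = (57/5 - 204) + 12 = -963/5 + 12 = -903/5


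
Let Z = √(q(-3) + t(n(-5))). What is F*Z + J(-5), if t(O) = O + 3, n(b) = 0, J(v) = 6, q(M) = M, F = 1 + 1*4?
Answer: 6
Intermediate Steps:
F = 5 (F = 1 + 4 = 5)
t(O) = 3 + O
Z = 0 (Z = √(-3 + (3 + 0)) = √(-3 + 3) = √0 = 0)
F*Z + J(-5) = 5*0 + 6 = 0 + 6 = 6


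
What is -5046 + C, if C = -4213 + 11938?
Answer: 2679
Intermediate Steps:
C = 7725
-5046 + C = -5046 + 7725 = 2679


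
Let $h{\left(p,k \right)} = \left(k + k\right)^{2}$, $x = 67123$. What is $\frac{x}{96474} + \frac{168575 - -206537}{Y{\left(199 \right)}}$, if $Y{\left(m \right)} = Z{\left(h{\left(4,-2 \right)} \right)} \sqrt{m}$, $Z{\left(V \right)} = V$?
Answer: $\frac{9589}{13782} + \frac{46889 \sqrt{199}}{398} \approx 1662.6$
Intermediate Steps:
$h{\left(p,k \right)} = 4 k^{2}$ ($h{\left(p,k \right)} = \left(2 k\right)^{2} = 4 k^{2}$)
$Y{\left(m \right)} = 16 \sqrt{m}$ ($Y{\left(m \right)} = 4 \left(-2\right)^{2} \sqrt{m} = 4 \cdot 4 \sqrt{m} = 16 \sqrt{m}$)
$\frac{x}{96474} + \frac{168575 - -206537}{Y{\left(199 \right)}} = \frac{67123}{96474} + \frac{168575 - -206537}{16 \sqrt{199}} = 67123 \cdot \frac{1}{96474} + \left(168575 + 206537\right) \frac{\sqrt{199}}{3184} = \frac{9589}{13782} + 375112 \frac{\sqrt{199}}{3184} = \frac{9589}{13782} + \frac{46889 \sqrt{199}}{398}$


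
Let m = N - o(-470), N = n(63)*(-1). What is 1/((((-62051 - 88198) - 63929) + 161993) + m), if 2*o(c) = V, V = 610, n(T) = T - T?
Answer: -1/52490 ≈ -1.9051e-5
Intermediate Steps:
n(T) = 0
o(c) = 305 (o(c) = (½)*610 = 305)
N = 0 (N = 0*(-1) = 0)
m = -305 (m = 0 - 1*305 = 0 - 305 = -305)
1/((((-62051 - 88198) - 63929) + 161993) + m) = 1/((((-62051 - 88198) - 63929) + 161993) - 305) = 1/(((-150249 - 63929) + 161993) - 305) = 1/((-214178 + 161993) - 305) = 1/(-52185 - 305) = 1/(-52490) = -1/52490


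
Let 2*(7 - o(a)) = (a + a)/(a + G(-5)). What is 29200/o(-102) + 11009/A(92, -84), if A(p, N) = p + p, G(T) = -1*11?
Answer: 614711601/126776 ≈ 4848.8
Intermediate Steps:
G(T) = -11
A(p, N) = 2*p
o(a) = 7 - a/(-11 + a) (o(a) = 7 - (a + a)/(2*(a - 11)) = 7 - 2*a/(2*(-11 + a)) = 7 - a/(-11 + a))
29200/o(-102) + 11009/A(92, -84) = 29200/(((-77 + 6*(-102))/(-11 - 102))) + 11009/((2*92)) = 29200/(((-77 - 612)/(-113))) + 11009/184 = 29200/((-1/113*(-689))) + 11009*(1/184) = 29200/(689/113) + 11009/184 = 29200*(113/689) + 11009/184 = 3299600/689 + 11009/184 = 614711601/126776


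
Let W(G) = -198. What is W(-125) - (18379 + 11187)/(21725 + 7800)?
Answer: -5875516/29525 ≈ -199.00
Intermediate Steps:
W(-125) - (18379 + 11187)/(21725 + 7800) = -198 - (18379 + 11187)/(21725 + 7800) = -198 - 29566/29525 = -5875516/29525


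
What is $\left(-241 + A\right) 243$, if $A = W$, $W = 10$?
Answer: $-56133$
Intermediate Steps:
$A = 10$
$\left(-241 + A\right) 243 = \left(-241 + 10\right) 243 = \left(-231\right) 243 = -56133$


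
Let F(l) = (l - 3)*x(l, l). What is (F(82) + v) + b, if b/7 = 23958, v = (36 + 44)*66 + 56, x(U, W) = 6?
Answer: 173516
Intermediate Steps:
v = 5336 (v = 80*66 + 56 = 5280 + 56 = 5336)
b = 167706 (b = 7*23958 = 167706)
F(l) = -18 + 6*l (F(l) = (l - 3)*6 = (-3 + l)*6 = -18 + 6*l)
(F(82) + v) + b = ((-18 + 6*82) + 5336) + 167706 = ((-18 + 492) + 5336) + 167706 = (474 + 5336) + 167706 = 5810 + 167706 = 173516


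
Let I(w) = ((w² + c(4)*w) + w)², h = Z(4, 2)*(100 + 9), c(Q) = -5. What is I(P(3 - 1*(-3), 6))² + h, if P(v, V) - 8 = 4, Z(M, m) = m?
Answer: 84934874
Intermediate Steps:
P(v, V) = 12 (P(v, V) = 8 + 4 = 12)
h = 218 (h = 2*(100 + 9) = 2*109 = 218)
I(w) = (w² - 4*w)² (I(w) = ((w² - 5*w) + w)² = (w² - 4*w)²)
I(P(3 - 1*(-3), 6))² + h = (12²*(-4 + 12)²)² + 218 = (144*8²)² + 218 = (144*64)² + 218 = 9216² + 218 = 84934656 + 218 = 84934874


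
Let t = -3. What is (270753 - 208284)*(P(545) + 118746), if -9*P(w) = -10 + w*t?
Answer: 7429361819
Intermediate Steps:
P(w) = 10/9 + w/3 (P(w) = -(-10 + w*(-3))/9 = -(-10 - 3*w)/9 = 10/9 + w/3)
(270753 - 208284)*(P(545) + 118746) = (270753 - 208284)*((10/9 + (⅓)*545) + 118746) = 62469*((10/9 + 545/3) + 118746) = 62469*(1645/9 + 118746) = 62469*(1070359/9) = 7429361819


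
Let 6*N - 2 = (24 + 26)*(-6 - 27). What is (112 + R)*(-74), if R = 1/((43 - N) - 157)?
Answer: -1997519/241 ≈ -8288.5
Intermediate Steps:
N = -824/3 (N = ⅓ + ((24 + 26)*(-6 - 27))/6 = ⅓ + (50*(-33))/6 = ⅓ + (⅙)*(-1650) = ⅓ - 275 = -824/3 ≈ -274.67)
R = 3/482 (R = 1/((43 - 1*(-824/3)) - 157) = 1/((43 + 824/3) - 157) = 1/(953/3 - 157) = 1/(482/3) = 3/482 ≈ 0.0062241)
(112 + R)*(-74) = (112 + 3/482)*(-74) = (53987/482)*(-74) = -1997519/241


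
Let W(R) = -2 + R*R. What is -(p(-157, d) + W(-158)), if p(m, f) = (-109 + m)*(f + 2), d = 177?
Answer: 22652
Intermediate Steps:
p(m, f) = (-109 + m)*(2 + f)
W(R) = -2 + R²
-(p(-157, d) + W(-158)) = -((-218 - 109*177 + 2*(-157) + 177*(-157)) + (-2 + (-158)²)) = -((-218 - 19293 - 314 - 27789) + (-2 + 24964)) = -(-47614 + 24962) = -1*(-22652) = 22652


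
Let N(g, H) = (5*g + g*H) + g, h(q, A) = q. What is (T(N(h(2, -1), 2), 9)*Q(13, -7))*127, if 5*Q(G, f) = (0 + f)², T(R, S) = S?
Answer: 56007/5 ≈ 11201.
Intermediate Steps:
N(g, H) = 6*g + H*g (N(g, H) = (5*g + H*g) + g = 6*g + H*g)
Q(G, f) = f²/5 (Q(G, f) = (0 + f)²/5 = f²/5)
(T(N(h(2, -1), 2), 9)*Q(13, -7))*127 = (9*((⅕)*(-7)²))*127 = (9*((⅕)*49))*127 = (9*(49/5))*127 = (441/5)*127 = 56007/5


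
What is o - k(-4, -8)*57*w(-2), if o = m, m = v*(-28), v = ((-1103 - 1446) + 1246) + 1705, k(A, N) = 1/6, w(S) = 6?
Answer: -11313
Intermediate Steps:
k(A, N) = 1/6
v = 402 (v = (-2549 + 1246) + 1705 = -1303 + 1705 = 402)
m = -11256 (m = 402*(-28) = -11256)
o = -11256
o - k(-4, -8)*57*w(-2) = -11256 - (1/6)*57*6 = -11256 - 19*6/2 = -11256 - 1*57 = -11256 - 57 = -11313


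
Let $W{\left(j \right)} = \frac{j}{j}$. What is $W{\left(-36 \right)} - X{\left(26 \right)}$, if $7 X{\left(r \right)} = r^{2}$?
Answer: $- \frac{669}{7} \approx -95.571$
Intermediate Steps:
$X{\left(r \right)} = \frac{r^{2}}{7}$
$W{\left(j \right)} = 1$
$W{\left(-36 \right)} - X{\left(26 \right)} = 1 - \frac{26^{2}}{7} = 1 - \frac{1}{7} \cdot 676 = 1 - \frac{676}{7} = - \frac{669}{7}$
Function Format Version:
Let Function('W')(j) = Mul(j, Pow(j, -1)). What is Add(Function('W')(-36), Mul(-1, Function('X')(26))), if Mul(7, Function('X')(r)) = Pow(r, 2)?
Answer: Rational(-669, 7) ≈ -95.571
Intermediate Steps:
Function('X')(r) = Mul(Rational(1, 7), Pow(r, 2))
Function('W')(j) = 1
Add(Function('W')(-36), Mul(-1, Function('X')(26))) = Add(1, Mul(-1, Mul(Rational(1, 7), Pow(26, 2)))) = Add(1, Mul(-1, Mul(Rational(1, 7), 676))) = Add(1, Mul(-1, Rational(676, 7))) = Add(1, Rational(-676, 7)) = Rational(-669, 7)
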